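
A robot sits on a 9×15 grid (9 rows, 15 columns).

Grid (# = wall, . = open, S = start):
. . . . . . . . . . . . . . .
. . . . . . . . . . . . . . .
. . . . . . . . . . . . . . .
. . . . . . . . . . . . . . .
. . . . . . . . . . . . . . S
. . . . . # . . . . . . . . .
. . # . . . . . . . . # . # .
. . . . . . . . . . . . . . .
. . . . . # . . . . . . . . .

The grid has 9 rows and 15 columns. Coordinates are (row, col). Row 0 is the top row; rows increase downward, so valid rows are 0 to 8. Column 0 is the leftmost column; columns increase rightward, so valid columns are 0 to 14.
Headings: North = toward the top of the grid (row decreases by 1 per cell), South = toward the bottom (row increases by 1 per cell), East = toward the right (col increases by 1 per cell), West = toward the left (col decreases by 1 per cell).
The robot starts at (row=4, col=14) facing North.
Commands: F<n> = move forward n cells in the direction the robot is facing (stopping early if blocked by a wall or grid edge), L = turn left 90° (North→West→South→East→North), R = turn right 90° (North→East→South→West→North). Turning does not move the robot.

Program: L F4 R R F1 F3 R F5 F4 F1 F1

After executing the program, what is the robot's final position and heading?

Start: (row=4, col=14), facing North
  L: turn left, now facing West
  F4: move forward 4, now at (row=4, col=10)
  R: turn right, now facing North
  R: turn right, now facing East
  F1: move forward 1, now at (row=4, col=11)
  F3: move forward 3, now at (row=4, col=14)
  R: turn right, now facing South
  F5: move forward 4/5 (blocked), now at (row=8, col=14)
  F4: move forward 0/4 (blocked), now at (row=8, col=14)
  F1: move forward 0/1 (blocked), now at (row=8, col=14)
  F1: move forward 0/1 (blocked), now at (row=8, col=14)
Final: (row=8, col=14), facing South

Answer: Final position: (row=8, col=14), facing South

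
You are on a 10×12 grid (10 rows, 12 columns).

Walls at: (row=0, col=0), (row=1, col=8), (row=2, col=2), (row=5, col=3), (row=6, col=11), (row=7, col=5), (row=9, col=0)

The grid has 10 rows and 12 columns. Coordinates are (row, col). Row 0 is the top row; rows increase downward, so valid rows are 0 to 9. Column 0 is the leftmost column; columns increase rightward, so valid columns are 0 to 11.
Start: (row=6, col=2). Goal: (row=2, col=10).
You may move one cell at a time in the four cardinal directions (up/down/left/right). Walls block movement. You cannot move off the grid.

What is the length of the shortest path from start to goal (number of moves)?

Answer: Shortest path length: 12

Derivation:
BFS from (row=6, col=2) until reaching (row=2, col=10):
  Distance 0: (row=6, col=2)
  Distance 1: (row=5, col=2), (row=6, col=1), (row=6, col=3), (row=7, col=2)
  Distance 2: (row=4, col=2), (row=5, col=1), (row=6, col=0), (row=6, col=4), (row=7, col=1), (row=7, col=3), (row=8, col=2)
  Distance 3: (row=3, col=2), (row=4, col=1), (row=4, col=3), (row=5, col=0), (row=5, col=4), (row=6, col=5), (row=7, col=0), (row=7, col=4), (row=8, col=1), (row=8, col=3), (row=9, col=2)
  Distance 4: (row=3, col=1), (row=3, col=3), (row=4, col=0), (row=4, col=4), (row=5, col=5), (row=6, col=6), (row=8, col=0), (row=8, col=4), (row=9, col=1), (row=9, col=3)
  Distance 5: (row=2, col=1), (row=2, col=3), (row=3, col=0), (row=3, col=4), (row=4, col=5), (row=5, col=6), (row=6, col=7), (row=7, col=6), (row=8, col=5), (row=9, col=4)
  Distance 6: (row=1, col=1), (row=1, col=3), (row=2, col=0), (row=2, col=4), (row=3, col=5), (row=4, col=6), (row=5, col=7), (row=6, col=8), (row=7, col=7), (row=8, col=6), (row=9, col=5)
  Distance 7: (row=0, col=1), (row=0, col=3), (row=1, col=0), (row=1, col=2), (row=1, col=4), (row=2, col=5), (row=3, col=6), (row=4, col=7), (row=5, col=8), (row=6, col=9), (row=7, col=8), (row=8, col=7), (row=9, col=6)
  Distance 8: (row=0, col=2), (row=0, col=4), (row=1, col=5), (row=2, col=6), (row=3, col=7), (row=4, col=8), (row=5, col=9), (row=6, col=10), (row=7, col=9), (row=8, col=8), (row=9, col=7)
  Distance 9: (row=0, col=5), (row=1, col=6), (row=2, col=7), (row=3, col=8), (row=4, col=9), (row=5, col=10), (row=7, col=10), (row=8, col=9), (row=9, col=8)
  Distance 10: (row=0, col=6), (row=1, col=7), (row=2, col=8), (row=3, col=9), (row=4, col=10), (row=5, col=11), (row=7, col=11), (row=8, col=10), (row=9, col=9)
  Distance 11: (row=0, col=7), (row=2, col=9), (row=3, col=10), (row=4, col=11), (row=8, col=11), (row=9, col=10)
  Distance 12: (row=0, col=8), (row=1, col=9), (row=2, col=10), (row=3, col=11), (row=9, col=11)  <- goal reached here
One shortest path (12 moves): (row=6, col=2) -> (row=6, col=3) -> (row=6, col=4) -> (row=6, col=5) -> (row=6, col=6) -> (row=6, col=7) -> (row=6, col=8) -> (row=6, col=9) -> (row=6, col=10) -> (row=5, col=10) -> (row=4, col=10) -> (row=3, col=10) -> (row=2, col=10)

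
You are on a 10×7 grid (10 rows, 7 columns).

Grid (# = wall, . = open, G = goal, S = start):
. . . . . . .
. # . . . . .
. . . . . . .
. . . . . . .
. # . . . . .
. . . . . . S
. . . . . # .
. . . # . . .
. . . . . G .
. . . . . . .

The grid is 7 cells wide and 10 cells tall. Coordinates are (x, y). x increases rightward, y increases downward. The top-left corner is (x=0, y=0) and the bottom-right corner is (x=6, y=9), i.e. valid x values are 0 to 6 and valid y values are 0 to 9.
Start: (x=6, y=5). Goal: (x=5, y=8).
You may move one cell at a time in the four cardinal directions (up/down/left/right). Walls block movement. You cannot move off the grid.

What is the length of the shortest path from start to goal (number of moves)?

Answer: Shortest path length: 4

Derivation:
BFS from (x=6, y=5) until reaching (x=5, y=8):
  Distance 0: (x=6, y=5)
  Distance 1: (x=6, y=4), (x=5, y=5), (x=6, y=6)
  Distance 2: (x=6, y=3), (x=5, y=4), (x=4, y=5), (x=6, y=7)
  Distance 3: (x=6, y=2), (x=5, y=3), (x=4, y=4), (x=3, y=5), (x=4, y=6), (x=5, y=7), (x=6, y=8)
  Distance 4: (x=6, y=1), (x=5, y=2), (x=4, y=3), (x=3, y=4), (x=2, y=5), (x=3, y=6), (x=4, y=7), (x=5, y=8), (x=6, y=9)  <- goal reached here
One shortest path (4 moves): (x=6, y=5) -> (x=6, y=6) -> (x=6, y=7) -> (x=5, y=7) -> (x=5, y=8)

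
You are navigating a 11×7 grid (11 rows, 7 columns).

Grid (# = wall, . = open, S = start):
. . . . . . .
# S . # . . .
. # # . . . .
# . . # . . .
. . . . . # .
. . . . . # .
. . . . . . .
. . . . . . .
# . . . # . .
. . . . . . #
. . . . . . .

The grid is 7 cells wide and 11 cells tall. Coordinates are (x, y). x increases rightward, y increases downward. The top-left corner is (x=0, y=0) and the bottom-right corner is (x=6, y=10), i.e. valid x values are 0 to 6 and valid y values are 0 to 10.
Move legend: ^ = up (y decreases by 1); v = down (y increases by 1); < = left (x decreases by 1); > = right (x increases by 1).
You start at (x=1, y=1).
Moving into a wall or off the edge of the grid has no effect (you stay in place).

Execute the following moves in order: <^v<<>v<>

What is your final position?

Start: (x=1, y=1)
  < (left): blocked, stay at (x=1, y=1)
  ^ (up): (x=1, y=1) -> (x=1, y=0)
  v (down): (x=1, y=0) -> (x=1, y=1)
  < (left): blocked, stay at (x=1, y=1)
  < (left): blocked, stay at (x=1, y=1)
  > (right): (x=1, y=1) -> (x=2, y=1)
  v (down): blocked, stay at (x=2, y=1)
  < (left): (x=2, y=1) -> (x=1, y=1)
  > (right): (x=1, y=1) -> (x=2, y=1)
Final: (x=2, y=1)

Answer: Final position: (x=2, y=1)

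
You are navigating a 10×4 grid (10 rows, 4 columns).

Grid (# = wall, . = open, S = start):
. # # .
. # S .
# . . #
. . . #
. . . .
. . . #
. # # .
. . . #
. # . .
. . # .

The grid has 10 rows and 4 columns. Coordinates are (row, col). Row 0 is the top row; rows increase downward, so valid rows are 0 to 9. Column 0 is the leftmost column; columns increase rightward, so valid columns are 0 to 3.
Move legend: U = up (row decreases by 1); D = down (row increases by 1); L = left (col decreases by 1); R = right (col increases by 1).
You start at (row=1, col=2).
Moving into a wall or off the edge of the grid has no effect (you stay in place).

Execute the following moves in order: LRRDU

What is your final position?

Answer: Final position: (row=0, col=3)

Derivation:
Start: (row=1, col=2)
  L (left): blocked, stay at (row=1, col=2)
  R (right): (row=1, col=2) -> (row=1, col=3)
  R (right): blocked, stay at (row=1, col=3)
  D (down): blocked, stay at (row=1, col=3)
  U (up): (row=1, col=3) -> (row=0, col=3)
Final: (row=0, col=3)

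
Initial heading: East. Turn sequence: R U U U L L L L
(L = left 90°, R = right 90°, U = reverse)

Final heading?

Answer: Final heading: North

Derivation:
Start: East
  R (right (90° clockwise)) -> South
  U (U-turn (180°)) -> North
  U (U-turn (180°)) -> South
  U (U-turn (180°)) -> North
  L (left (90° counter-clockwise)) -> West
  L (left (90° counter-clockwise)) -> South
  L (left (90° counter-clockwise)) -> East
  L (left (90° counter-clockwise)) -> North
Final: North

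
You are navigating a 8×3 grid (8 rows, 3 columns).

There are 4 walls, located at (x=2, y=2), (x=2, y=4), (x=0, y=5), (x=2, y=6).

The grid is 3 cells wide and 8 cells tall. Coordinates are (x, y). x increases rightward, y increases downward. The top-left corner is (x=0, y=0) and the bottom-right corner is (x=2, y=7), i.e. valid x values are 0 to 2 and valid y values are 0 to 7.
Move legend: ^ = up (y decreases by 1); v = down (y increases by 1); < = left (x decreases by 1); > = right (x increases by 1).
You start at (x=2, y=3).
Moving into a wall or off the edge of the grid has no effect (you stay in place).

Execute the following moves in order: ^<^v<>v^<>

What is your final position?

Answer: Final position: (x=1, y=3)

Derivation:
Start: (x=2, y=3)
  ^ (up): blocked, stay at (x=2, y=3)
  < (left): (x=2, y=3) -> (x=1, y=3)
  ^ (up): (x=1, y=3) -> (x=1, y=2)
  v (down): (x=1, y=2) -> (x=1, y=3)
  < (left): (x=1, y=3) -> (x=0, y=3)
  > (right): (x=0, y=3) -> (x=1, y=3)
  v (down): (x=1, y=3) -> (x=1, y=4)
  ^ (up): (x=1, y=4) -> (x=1, y=3)
  < (left): (x=1, y=3) -> (x=0, y=3)
  > (right): (x=0, y=3) -> (x=1, y=3)
Final: (x=1, y=3)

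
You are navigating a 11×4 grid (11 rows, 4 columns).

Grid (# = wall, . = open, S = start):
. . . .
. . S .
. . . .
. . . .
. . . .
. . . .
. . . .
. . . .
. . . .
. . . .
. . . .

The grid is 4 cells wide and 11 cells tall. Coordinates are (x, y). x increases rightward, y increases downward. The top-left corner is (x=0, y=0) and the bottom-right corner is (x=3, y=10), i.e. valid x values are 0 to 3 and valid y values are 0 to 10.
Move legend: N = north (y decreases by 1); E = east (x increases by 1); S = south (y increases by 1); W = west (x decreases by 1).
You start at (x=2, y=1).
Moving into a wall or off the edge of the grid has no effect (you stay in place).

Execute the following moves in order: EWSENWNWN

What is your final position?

Answer: Final position: (x=1, y=0)

Derivation:
Start: (x=2, y=1)
  E (east): (x=2, y=1) -> (x=3, y=1)
  W (west): (x=3, y=1) -> (x=2, y=1)
  S (south): (x=2, y=1) -> (x=2, y=2)
  E (east): (x=2, y=2) -> (x=3, y=2)
  N (north): (x=3, y=2) -> (x=3, y=1)
  W (west): (x=3, y=1) -> (x=2, y=1)
  N (north): (x=2, y=1) -> (x=2, y=0)
  W (west): (x=2, y=0) -> (x=1, y=0)
  N (north): blocked, stay at (x=1, y=0)
Final: (x=1, y=0)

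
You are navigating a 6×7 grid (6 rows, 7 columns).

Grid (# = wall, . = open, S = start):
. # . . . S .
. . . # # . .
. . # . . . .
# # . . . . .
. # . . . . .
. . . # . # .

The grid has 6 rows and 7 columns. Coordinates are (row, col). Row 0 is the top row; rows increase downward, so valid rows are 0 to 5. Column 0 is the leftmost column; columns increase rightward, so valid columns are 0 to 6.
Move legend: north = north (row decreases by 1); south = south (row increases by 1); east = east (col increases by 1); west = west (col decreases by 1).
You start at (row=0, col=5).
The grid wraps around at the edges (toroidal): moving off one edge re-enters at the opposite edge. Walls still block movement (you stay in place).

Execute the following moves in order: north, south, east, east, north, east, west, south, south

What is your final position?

Start: (row=0, col=5)
  north (north): blocked, stay at (row=0, col=5)
  south (south): (row=0, col=5) -> (row=1, col=5)
  east (east): (row=1, col=5) -> (row=1, col=6)
  east (east): (row=1, col=6) -> (row=1, col=0)
  north (north): (row=1, col=0) -> (row=0, col=0)
  east (east): blocked, stay at (row=0, col=0)
  west (west): (row=0, col=0) -> (row=0, col=6)
  south (south): (row=0, col=6) -> (row=1, col=6)
  south (south): (row=1, col=6) -> (row=2, col=6)
Final: (row=2, col=6)

Answer: Final position: (row=2, col=6)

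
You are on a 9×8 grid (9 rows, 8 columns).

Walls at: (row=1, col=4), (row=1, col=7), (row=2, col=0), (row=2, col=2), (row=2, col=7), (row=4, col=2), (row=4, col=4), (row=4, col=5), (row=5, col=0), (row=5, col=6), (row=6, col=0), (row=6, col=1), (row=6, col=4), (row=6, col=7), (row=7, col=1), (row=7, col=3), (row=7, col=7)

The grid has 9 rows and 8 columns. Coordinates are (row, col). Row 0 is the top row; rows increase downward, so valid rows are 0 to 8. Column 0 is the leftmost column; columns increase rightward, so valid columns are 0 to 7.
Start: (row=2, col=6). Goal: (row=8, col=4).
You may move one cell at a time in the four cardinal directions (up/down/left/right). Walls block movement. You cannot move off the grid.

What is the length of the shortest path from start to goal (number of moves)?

Answer: Shortest path length: 12

Derivation:
BFS from (row=2, col=6) until reaching (row=8, col=4):
  Distance 0: (row=2, col=6)
  Distance 1: (row=1, col=6), (row=2, col=5), (row=3, col=6)
  Distance 2: (row=0, col=6), (row=1, col=5), (row=2, col=4), (row=3, col=5), (row=3, col=7), (row=4, col=6)
  Distance 3: (row=0, col=5), (row=0, col=7), (row=2, col=3), (row=3, col=4), (row=4, col=7)
  Distance 4: (row=0, col=4), (row=1, col=3), (row=3, col=3), (row=5, col=7)
  Distance 5: (row=0, col=3), (row=1, col=2), (row=3, col=2), (row=4, col=3)
  Distance 6: (row=0, col=2), (row=1, col=1), (row=3, col=1), (row=5, col=3)
  Distance 7: (row=0, col=1), (row=1, col=0), (row=2, col=1), (row=3, col=0), (row=4, col=1), (row=5, col=2), (row=5, col=4), (row=6, col=3)
  Distance 8: (row=0, col=0), (row=4, col=0), (row=5, col=1), (row=5, col=5), (row=6, col=2)
  Distance 9: (row=6, col=5), (row=7, col=2)
  Distance 10: (row=6, col=6), (row=7, col=5), (row=8, col=2)
  Distance 11: (row=7, col=4), (row=7, col=6), (row=8, col=1), (row=8, col=3), (row=8, col=5)
  Distance 12: (row=8, col=0), (row=8, col=4), (row=8, col=6)  <- goal reached here
One shortest path (12 moves): (row=2, col=6) -> (row=2, col=5) -> (row=2, col=4) -> (row=2, col=3) -> (row=3, col=3) -> (row=4, col=3) -> (row=5, col=3) -> (row=5, col=4) -> (row=5, col=5) -> (row=6, col=5) -> (row=7, col=5) -> (row=7, col=4) -> (row=8, col=4)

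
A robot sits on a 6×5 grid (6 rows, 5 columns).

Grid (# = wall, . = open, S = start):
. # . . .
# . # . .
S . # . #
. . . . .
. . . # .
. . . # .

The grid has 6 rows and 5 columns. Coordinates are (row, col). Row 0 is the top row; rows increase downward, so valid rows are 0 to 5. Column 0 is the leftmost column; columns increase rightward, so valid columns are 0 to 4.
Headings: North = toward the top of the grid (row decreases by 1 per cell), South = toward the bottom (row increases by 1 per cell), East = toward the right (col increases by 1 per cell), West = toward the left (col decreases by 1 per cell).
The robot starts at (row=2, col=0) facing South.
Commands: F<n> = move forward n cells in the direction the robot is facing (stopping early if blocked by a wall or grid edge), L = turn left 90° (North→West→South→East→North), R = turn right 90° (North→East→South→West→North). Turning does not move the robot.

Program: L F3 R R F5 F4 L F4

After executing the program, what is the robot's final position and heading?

Start: (row=2, col=0), facing South
  L: turn left, now facing East
  F3: move forward 1/3 (blocked), now at (row=2, col=1)
  R: turn right, now facing South
  R: turn right, now facing West
  F5: move forward 1/5 (blocked), now at (row=2, col=0)
  F4: move forward 0/4 (blocked), now at (row=2, col=0)
  L: turn left, now facing South
  F4: move forward 3/4 (blocked), now at (row=5, col=0)
Final: (row=5, col=0), facing South

Answer: Final position: (row=5, col=0), facing South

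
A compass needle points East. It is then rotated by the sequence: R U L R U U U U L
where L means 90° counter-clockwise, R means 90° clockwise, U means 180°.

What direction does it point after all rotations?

Answer: Final heading: West

Derivation:
Start: East
  R (right (90° clockwise)) -> South
  U (U-turn (180°)) -> North
  L (left (90° counter-clockwise)) -> West
  R (right (90° clockwise)) -> North
  U (U-turn (180°)) -> South
  U (U-turn (180°)) -> North
  U (U-turn (180°)) -> South
  U (U-turn (180°)) -> North
  L (left (90° counter-clockwise)) -> West
Final: West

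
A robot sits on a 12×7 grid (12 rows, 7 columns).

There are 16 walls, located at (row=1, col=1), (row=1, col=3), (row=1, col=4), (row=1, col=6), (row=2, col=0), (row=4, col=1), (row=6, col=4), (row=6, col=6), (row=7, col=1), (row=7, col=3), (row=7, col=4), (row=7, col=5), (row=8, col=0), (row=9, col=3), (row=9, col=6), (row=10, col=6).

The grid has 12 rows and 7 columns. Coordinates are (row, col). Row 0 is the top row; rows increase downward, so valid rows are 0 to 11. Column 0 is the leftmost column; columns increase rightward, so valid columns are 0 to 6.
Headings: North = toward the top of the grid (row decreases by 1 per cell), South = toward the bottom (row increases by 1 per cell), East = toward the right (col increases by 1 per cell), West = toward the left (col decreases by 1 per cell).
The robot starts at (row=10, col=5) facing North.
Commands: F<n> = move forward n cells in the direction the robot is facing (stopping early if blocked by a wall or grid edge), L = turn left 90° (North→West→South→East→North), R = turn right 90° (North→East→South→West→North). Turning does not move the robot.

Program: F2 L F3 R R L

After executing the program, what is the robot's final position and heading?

Start: (row=10, col=5), facing North
  F2: move forward 2, now at (row=8, col=5)
  L: turn left, now facing West
  F3: move forward 3, now at (row=8, col=2)
  R: turn right, now facing North
  R: turn right, now facing East
  L: turn left, now facing North
Final: (row=8, col=2), facing North

Answer: Final position: (row=8, col=2), facing North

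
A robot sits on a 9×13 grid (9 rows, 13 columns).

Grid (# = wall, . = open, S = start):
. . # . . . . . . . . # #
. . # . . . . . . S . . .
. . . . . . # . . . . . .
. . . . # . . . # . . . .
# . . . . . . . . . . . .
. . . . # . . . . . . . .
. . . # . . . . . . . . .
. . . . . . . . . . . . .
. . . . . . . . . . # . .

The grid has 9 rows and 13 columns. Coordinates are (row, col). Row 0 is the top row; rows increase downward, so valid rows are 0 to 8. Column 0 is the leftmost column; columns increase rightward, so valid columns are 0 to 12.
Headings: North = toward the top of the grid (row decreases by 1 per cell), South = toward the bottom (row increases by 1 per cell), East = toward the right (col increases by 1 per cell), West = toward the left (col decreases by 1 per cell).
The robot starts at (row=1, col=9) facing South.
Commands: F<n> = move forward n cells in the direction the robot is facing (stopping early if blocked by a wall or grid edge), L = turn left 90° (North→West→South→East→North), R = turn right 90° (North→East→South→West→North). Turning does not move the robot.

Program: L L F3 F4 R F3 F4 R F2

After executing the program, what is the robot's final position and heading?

Answer: Final position: (row=2, col=10), facing South

Derivation:
Start: (row=1, col=9), facing South
  L: turn left, now facing East
  L: turn left, now facing North
  F3: move forward 1/3 (blocked), now at (row=0, col=9)
  F4: move forward 0/4 (blocked), now at (row=0, col=9)
  R: turn right, now facing East
  F3: move forward 1/3 (blocked), now at (row=0, col=10)
  F4: move forward 0/4 (blocked), now at (row=0, col=10)
  R: turn right, now facing South
  F2: move forward 2, now at (row=2, col=10)
Final: (row=2, col=10), facing South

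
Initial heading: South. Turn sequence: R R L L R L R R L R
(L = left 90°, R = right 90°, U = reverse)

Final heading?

Start: South
  R (right (90° clockwise)) -> West
  R (right (90° clockwise)) -> North
  L (left (90° counter-clockwise)) -> West
  L (left (90° counter-clockwise)) -> South
  R (right (90° clockwise)) -> West
  L (left (90° counter-clockwise)) -> South
  R (right (90° clockwise)) -> West
  R (right (90° clockwise)) -> North
  L (left (90° counter-clockwise)) -> West
  R (right (90° clockwise)) -> North
Final: North

Answer: Final heading: North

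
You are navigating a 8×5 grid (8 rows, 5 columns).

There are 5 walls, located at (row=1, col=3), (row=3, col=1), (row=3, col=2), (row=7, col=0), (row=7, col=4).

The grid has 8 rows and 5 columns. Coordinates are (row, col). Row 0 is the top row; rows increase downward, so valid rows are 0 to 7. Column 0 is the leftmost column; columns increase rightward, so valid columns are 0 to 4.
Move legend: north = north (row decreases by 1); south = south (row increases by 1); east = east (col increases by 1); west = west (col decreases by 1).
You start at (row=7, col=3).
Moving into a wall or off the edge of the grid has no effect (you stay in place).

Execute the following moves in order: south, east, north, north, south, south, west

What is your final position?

Start: (row=7, col=3)
  south (south): blocked, stay at (row=7, col=3)
  east (east): blocked, stay at (row=7, col=3)
  north (north): (row=7, col=3) -> (row=6, col=3)
  north (north): (row=6, col=3) -> (row=5, col=3)
  south (south): (row=5, col=3) -> (row=6, col=3)
  south (south): (row=6, col=3) -> (row=7, col=3)
  west (west): (row=7, col=3) -> (row=7, col=2)
Final: (row=7, col=2)

Answer: Final position: (row=7, col=2)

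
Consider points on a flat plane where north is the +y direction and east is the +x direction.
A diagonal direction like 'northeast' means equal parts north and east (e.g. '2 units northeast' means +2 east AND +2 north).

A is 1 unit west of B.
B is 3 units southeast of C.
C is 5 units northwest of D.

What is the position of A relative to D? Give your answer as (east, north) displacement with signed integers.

Answer: A is at (east=-3, north=2) relative to D.

Derivation:
Place D at the origin (east=0, north=0).
  C is 5 units northwest of D: delta (east=-5, north=+5); C at (east=-5, north=5).
  B is 3 units southeast of C: delta (east=+3, north=-3); B at (east=-2, north=2).
  A is 1 unit west of B: delta (east=-1, north=+0); A at (east=-3, north=2).
Therefore A relative to D: (east=-3, north=2).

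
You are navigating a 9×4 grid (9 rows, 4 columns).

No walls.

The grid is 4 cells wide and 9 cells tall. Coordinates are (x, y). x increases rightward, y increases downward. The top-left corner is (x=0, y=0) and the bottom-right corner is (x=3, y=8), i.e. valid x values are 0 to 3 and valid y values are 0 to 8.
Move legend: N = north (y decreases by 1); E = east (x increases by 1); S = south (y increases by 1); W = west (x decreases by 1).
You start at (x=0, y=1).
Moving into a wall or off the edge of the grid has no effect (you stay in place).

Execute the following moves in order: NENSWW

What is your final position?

Start: (x=0, y=1)
  N (north): (x=0, y=1) -> (x=0, y=0)
  E (east): (x=0, y=0) -> (x=1, y=0)
  N (north): blocked, stay at (x=1, y=0)
  S (south): (x=1, y=0) -> (x=1, y=1)
  W (west): (x=1, y=1) -> (x=0, y=1)
  W (west): blocked, stay at (x=0, y=1)
Final: (x=0, y=1)

Answer: Final position: (x=0, y=1)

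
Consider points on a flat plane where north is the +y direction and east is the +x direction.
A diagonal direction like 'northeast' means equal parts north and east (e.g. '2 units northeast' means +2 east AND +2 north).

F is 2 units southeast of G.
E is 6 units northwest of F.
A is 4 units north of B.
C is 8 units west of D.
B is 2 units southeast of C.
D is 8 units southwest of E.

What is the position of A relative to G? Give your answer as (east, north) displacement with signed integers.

Place G at the origin (east=0, north=0).
  F is 2 units southeast of G: delta (east=+2, north=-2); F at (east=2, north=-2).
  E is 6 units northwest of F: delta (east=-6, north=+6); E at (east=-4, north=4).
  D is 8 units southwest of E: delta (east=-8, north=-8); D at (east=-12, north=-4).
  C is 8 units west of D: delta (east=-8, north=+0); C at (east=-20, north=-4).
  B is 2 units southeast of C: delta (east=+2, north=-2); B at (east=-18, north=-6).
  A is 4 units north of B: delta (east=+0, north=+4); A at (east=-18, north=-2).
Therefore A relative to G: (east=-18, north=-2).

Answer: A is at (east=-18, north=-2) relative to G.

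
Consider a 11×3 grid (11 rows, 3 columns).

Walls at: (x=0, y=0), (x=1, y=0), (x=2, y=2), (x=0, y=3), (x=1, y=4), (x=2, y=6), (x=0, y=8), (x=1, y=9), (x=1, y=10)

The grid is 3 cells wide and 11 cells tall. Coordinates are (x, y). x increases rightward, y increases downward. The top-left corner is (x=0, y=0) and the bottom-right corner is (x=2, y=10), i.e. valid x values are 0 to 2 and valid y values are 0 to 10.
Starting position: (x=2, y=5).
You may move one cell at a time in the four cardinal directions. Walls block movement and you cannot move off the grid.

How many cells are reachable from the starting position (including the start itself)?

Answer: Reachable cells: 22

Derivation:
BFS flood-fill from (x=2, y=5):
  Distance 0: (x=2, y=5)
  Distance 1: (x=2, y=4), (x=1, y=5)
  Distance 2: (x=2, y=3), (x=0, y=5), (x=1, y=6)
  Distance 3: (x=1, y=3), (x=0, y=4), (x=0, y=6), (x=1, y=7)
  Distance 4: (x=1, y=2), (x=0, y=7), (x=2, y=7), (x=1, y=8)
  Distance 5: (x=1, y=1), (x=0, y=2), (x=2, y=8)
  Distance 6: (x=0, y=1), (x=2, y=1), (x=2, y=9)
  Distance 7: (x=2, y=0), (x=2, y=10)
Total reachable: 22 (grid has 24 open cells total)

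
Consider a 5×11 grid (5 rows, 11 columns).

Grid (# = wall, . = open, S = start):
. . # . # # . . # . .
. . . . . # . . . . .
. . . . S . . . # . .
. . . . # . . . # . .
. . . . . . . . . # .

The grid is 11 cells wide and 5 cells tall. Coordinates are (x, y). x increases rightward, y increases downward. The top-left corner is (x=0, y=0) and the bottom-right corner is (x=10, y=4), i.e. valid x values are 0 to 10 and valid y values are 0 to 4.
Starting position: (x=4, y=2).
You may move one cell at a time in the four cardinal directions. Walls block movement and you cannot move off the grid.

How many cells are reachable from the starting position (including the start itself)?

Answer: Reachable cells: 46

Derivation:
BFS flood-fill from (x=4, y=2):
  Distance 0: (x=4, y=2)
  Distance 1: (x=4, y=1), (x=3, y=2), (x=5, y=2)
  Distance 2: (x=3, y=1), (x=2, y=2), (x=6, y=2), (x=3, y=3), (x=5, y=3)
  Distance 3: (x=3, y=0), (x=2, y=1), (x=6, y=1), (x=1, y=2), (x=7, y=2), (x=2, y=3), (x=6, y=3), (x=3, y=4), (x=5, y=4)
  Distance 4: (x=6, y=0), (x=1, y=1), (x=7, y=1), (x=0, y=2), (x=1, y=3), (x=7, y=3), (x=2, y=4), (x=4, y=4), (x=6, y=4)
  Distance 5: (x=1, y=0), (x=7, y=0), (x=0, y=1), (x=8, y=1), (x=0, y=3), (x=1, y=4), (x=7, y=4)
  Distance 6: (x=0, y=0), (x=9, y=1), (x=0, y=4), (x=8, y=4)
  Distance 7: (x=9, y=0), (x=10, y=1), (x=9, y=2)
  Distance 8: (x=10, y=0), (x=10, y=2), (x=9, y=3)
  Distance 9: (x=10, y=3)
  Distance 10: (x=10, y=4)
Total reachable: 46 (grid has 46 open cells total)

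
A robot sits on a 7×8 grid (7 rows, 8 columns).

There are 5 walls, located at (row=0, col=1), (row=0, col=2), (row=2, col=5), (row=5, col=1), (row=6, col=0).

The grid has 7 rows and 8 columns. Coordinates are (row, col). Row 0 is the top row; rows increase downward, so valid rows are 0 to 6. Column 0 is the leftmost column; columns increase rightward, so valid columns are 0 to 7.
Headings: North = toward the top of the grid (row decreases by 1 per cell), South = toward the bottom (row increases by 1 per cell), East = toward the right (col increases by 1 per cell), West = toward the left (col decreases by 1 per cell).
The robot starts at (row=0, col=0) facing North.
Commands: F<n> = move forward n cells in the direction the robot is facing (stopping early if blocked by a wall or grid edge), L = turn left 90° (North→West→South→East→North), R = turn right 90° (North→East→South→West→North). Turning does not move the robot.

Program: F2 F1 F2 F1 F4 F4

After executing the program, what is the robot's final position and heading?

Answer: Final position: (row=0, col=0), facing North

Derivation:
Start: (row=0, col=0), facing North
  F2: move forward 0/2 (blocked), now at (row=0, col=0)
  F1: move forward 0/1 (blocked), now at (row=0, col=0)
  F2: move forward 0/2 (blocked), now at (row=0, col=0)
  F1: move forward 0/1 (blocked), now at (row=0, col=0)
  F4: move forward 0/4 (blocked), now at (row=0, col=0)
  F4: move forward 0/4 (blocked), now at (row=0, col=0)
Final: (row=0, col=0), facing North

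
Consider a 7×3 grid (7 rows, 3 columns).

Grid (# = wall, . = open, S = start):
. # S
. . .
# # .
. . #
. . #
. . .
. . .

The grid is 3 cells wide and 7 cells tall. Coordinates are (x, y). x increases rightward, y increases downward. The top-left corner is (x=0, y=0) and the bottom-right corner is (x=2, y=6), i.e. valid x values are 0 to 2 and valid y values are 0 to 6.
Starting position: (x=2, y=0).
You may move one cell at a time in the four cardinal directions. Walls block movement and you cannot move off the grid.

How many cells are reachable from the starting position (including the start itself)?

Answer: Reachable cells: 6

Derivation:
BFS flood-fill from (x=2, y=0):
  Distance 0: (x=2, y=0)
  Distance 1: (x=2, y=1)
  Distance 2: (x=1, y=1), (x=2, y=2)
  Distance 3: (x=0, y=1)
  Distance 4: (x=0, y=0)
Total reachable: 6 (grid has 16 open cells total)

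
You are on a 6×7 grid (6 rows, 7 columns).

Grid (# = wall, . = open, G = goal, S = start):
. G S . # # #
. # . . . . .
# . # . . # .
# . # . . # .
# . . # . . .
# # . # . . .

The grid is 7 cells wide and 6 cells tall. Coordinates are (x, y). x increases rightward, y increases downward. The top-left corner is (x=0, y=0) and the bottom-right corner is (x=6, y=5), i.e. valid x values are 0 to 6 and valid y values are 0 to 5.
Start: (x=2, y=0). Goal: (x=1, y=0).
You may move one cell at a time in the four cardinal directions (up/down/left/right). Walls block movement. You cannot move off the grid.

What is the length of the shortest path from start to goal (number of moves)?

BFS from (x=2, y=0) until reaching (x=1, y=0):
  Distance 0: (x=2, y=0)
  Distance 1: (x=1, y=0), (x=3, y=0), (x=2, y=1)  <- goal reached here
One shortest path (1 moves): (x=2, y=0) -> (x=1, y=0)

Answer: Shortest path length: 1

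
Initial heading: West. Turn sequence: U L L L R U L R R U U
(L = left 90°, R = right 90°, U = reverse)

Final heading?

Start: West
  U (U-turn (180°)) -> East
  L (left (90° counter-clockwise)) -> North
  L (left (90° counter-clockwise)) -> West
  L (left (90° counter-clockwise)) -> South
  R (right (90° clockwise)) -> West
  U (U-turn (180°)) -> East
  L (left (90° counter-clockwise)) -> North
  R (right (90° clockwise)) -> East
  R (right (90° clockwise)) -> South
  U (U-turn (180°)) -> North
  U (U-turn (180°)) -> South
Final: South

Answer: Final heading: South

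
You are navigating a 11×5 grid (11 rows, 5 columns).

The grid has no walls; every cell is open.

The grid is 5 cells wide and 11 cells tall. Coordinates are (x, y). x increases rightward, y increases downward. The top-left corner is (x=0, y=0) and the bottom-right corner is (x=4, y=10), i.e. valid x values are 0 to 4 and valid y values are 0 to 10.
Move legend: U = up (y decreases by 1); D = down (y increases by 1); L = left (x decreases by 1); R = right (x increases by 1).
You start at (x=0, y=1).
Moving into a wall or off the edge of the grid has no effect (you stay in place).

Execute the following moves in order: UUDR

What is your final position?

Start: (x=0, y=1)
  U (up): (x=0, y=1) -> (x=0, y=0)
  U (up): blocked, stay at (x=0, y=0)
  D (down): (x=0, y=0) -> (x=0, y=1)
  R (right): (x=0, y=1) -> (x=1, y=1)
Final: (x=1, y=1)

Answer: Final position: (x=1, y=1)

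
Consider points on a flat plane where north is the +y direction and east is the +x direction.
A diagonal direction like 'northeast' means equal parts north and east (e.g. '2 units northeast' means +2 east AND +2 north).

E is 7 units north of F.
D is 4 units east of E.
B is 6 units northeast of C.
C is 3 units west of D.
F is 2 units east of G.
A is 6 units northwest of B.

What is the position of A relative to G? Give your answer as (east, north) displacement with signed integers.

Place G at the origin (east=0, north=0).
  F is 2 units east of G: delta (east=+2, north=+0); F at (east=2, north=0).
  E is 7 units north of F: delta (east=+0, north=+7); E at (east=2, north=7).
  D is 4 units east of E: delta (east=+4, north=+0); D at (east=6, north=7).
  C is 3 units west of D: delta (east=-3, north=+0); C at (east=3, north=7).
  B is 6 units northeast of C: delta (east=+6, north=+6); B at (east=9, north=13).
  A is 6 units northwest of B: delta (east=-6, north=+6); A at (east=3, north=19).
Therefore A relative to G: (east=3, north=19).

Answer: A is at (east=3, north=19) relative to G.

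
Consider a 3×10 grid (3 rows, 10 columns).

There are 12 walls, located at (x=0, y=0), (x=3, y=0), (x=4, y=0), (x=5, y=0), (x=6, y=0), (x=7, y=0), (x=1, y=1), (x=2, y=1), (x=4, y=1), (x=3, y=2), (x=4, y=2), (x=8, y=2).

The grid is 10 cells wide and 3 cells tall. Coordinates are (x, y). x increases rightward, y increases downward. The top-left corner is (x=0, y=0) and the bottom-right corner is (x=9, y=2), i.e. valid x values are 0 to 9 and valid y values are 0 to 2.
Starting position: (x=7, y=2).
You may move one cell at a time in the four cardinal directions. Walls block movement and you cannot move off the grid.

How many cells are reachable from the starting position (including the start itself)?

Answer: Reachable cells: 11

Derivation:
BFS flood-fill from (x=7, y=2):
  Distance 0: (x=7, y=2)
  Distance 1: (x=7, y=1), (x=6, y=2)
  Distance 2: (x=6, y=1), (x=8, y=1), (x=5, y=2)
  Distance 3: (x=8, y=0), (x=5, y=1), (x=9, y=1)
  Distance 4: (x=9, y=0), (x=9, y=2)
Total reachable: 11 (grid has 18 open cells total)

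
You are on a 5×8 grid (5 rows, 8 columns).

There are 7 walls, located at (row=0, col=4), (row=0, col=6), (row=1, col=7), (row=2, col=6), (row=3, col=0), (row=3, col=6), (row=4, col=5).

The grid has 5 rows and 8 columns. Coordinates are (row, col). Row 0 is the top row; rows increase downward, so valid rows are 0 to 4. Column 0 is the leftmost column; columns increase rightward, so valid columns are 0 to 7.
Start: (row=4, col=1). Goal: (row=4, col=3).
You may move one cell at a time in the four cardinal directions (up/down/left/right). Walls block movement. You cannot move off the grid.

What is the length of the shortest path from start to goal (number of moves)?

BFS from (row=4, col=1) until reaching (row=4, col=3):
  Distance 0: (row=4, col=1)
  Distance 1: (row=3, col=1), (row=4, col=0), (row=4, col=2)
  Distance 2: (row=2, col=1), (row=3, col=2), (row=4, col=3)  <- goal reached here
One shortest path (2 moves): (row=4, col=1) -> (row=4, col=2) -> (row=4, col=3)

Answer: Shortest path length: 2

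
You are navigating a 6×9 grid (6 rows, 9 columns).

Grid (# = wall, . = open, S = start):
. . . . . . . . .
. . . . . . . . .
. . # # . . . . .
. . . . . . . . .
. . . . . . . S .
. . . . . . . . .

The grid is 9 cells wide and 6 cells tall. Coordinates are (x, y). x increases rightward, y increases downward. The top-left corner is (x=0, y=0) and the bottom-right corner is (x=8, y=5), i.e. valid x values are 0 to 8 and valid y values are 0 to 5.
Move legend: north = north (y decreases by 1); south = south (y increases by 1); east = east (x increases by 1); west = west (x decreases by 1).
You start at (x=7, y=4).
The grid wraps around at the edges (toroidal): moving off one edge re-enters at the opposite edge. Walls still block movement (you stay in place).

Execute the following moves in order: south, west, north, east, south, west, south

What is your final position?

Answer: Final position: (x=6, y=0)

Derivation:
Start: (x=7, y=4)
  south (south): (x=7, y=4) -> (x=7, y=5)
  west (west): (x=7, y=5) -> (x=6, y=5)
  north (north): (x=6, y=5) -> (x=6, y=4)
  east (east): (x=6, y=4) -> (x=7, y=4)
  south (south): (x=7, y=4) -> (x=7, y=5)
  west (west): (x=7, y=5) -> (x=6, y=5)
  south (south): (x=6, y=5) -> (x=6, y=0)
Final: (x=6, y=0)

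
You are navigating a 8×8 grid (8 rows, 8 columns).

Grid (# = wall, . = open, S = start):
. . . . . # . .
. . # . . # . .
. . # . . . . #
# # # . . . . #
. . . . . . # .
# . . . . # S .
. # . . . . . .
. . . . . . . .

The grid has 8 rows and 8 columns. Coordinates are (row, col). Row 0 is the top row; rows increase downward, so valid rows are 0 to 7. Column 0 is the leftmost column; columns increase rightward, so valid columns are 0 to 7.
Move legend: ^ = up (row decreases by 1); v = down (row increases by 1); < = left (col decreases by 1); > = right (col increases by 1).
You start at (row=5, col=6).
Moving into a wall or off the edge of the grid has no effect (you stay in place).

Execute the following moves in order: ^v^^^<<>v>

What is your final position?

Answer: Final position: (row=6, col=7)

Derivation:
Start: (row=5, col=6)
  ^ (up): blocked, stay at (row=5, col=6)
  v (down): (row=5, col=6) -> (row=6, col=6)
  ^ (up): (row=6, col=6) -> (row=5, col=6)
  ^ (up): blocked, stay at (row=5, col=6)
  ^ (up): blocked, stay at (row=5, col=6)
  < (left): blocked, stay at (row=5, col=6)
  < (left): blocked, stay at (row=5, col=6)
  > (right): (row=5, col=6) -> (row=5, col=7)
  v (down): (row=5, col=7) -> (row=6, col=7)
  > (right): blocked, stay at (row=6, col=7)
Final: (row=6, col=7)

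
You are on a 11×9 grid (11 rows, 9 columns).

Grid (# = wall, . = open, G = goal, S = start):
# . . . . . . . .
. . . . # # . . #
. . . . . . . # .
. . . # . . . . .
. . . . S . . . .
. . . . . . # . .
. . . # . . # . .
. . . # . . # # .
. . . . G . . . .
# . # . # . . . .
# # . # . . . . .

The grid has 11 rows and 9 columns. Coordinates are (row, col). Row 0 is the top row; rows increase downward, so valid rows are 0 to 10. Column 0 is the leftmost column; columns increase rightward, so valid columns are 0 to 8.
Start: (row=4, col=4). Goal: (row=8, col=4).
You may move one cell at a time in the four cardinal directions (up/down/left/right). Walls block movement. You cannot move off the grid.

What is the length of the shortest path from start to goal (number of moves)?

Answer: Shortest path length: 4

Derivation:
BFS from (row=4, col=4) until reaching (row=8, col=4):
  Distance 0: (row=4, col=4)
  Distance 1: (row=3, col=4), (row=4, col=3), (row=4, col=5), (row=5, col=4)
  Distance 2: (row=2, col=4), (row=3, col=5), (row=4, col=2), (row=4, col=6), (row=5, col=3), (row=5, col=5), (row=6, col=4)
  Distance 3: (row=2, col=3), (row=2, col=5), (row=3, col=2), (row=3, col=6), (row=4, col=1), (row=4, col=7), (row=5, col=2), (row=6, col=5), (row=7, col=4)
  Distance 4: (row=1, col=3), (row=2, col=2), (row=2, col=6), (row=3, col=1), (row=3, col=7), (row=4, col=0), (row=4, col=8), (row=5, col=1), (row=5, col=7), (row=6, col=2), (row=7, col=5), (row=8, col=4)  <- goal reached here
One shortest path (4 moves): (row=4, col=4) -> (row=5, col=4) -> (row=6, col=4) -> (row=7, col=4) -> (row=8, col=4)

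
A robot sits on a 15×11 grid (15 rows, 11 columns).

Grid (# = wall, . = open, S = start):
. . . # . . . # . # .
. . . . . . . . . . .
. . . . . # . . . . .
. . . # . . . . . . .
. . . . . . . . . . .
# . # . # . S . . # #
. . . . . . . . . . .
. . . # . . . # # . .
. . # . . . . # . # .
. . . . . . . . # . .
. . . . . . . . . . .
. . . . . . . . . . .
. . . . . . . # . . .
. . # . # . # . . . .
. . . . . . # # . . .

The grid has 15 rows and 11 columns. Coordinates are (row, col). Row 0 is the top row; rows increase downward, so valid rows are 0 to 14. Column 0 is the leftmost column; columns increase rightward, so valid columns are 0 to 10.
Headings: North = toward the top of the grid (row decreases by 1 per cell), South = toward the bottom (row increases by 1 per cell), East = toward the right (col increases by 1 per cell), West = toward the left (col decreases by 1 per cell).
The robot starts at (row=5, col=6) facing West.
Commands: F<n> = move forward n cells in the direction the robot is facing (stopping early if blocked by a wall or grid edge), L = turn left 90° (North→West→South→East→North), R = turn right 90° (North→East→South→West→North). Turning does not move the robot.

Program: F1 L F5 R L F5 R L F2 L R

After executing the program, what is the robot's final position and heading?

Answer: Final position: (row=14, col=5), facing South

Derivation:
Start: (row=5, col=6), facing West
  F1: move forward 1, now at (row=5, col=5)
  L: turn left, now facing South
  F5: move forward 5, now at (row=10, col=5)
  R: turn right, now facing West
  L: turn left, now facing South
  F5: move forward 4/5 (blocked), now at (row=14, col=5)
  R: turn right, now facing West
  L: turn left, now facing South
  F2: move forward 0/2 (blocked), now at (row=14, col=5)
  L: turn left, now facing East
  R: turn right, now facing South
Final: (row=14, col=5), facing South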